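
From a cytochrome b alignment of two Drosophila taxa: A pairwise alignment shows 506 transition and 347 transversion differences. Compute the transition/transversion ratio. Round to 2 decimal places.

R = 506/347 = 1.458213… ≈ 1.46 (to 2 d.p.).

1.46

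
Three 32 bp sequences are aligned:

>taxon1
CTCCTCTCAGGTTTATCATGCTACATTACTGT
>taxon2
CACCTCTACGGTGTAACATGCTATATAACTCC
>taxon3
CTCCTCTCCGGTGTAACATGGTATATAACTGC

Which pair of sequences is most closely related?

taxon2 and taxon3

taxon1–taxon2: 9/32 differ, p = 0.281, d = 0.353.
taxon1–taxon3: 7/32 differ, p = 0.219, d = 0.259.
taxon2–taxon3: 4/32 differ, p = 0.125, d = 0.137.
The smallest distance is between taxon2 and taxon3.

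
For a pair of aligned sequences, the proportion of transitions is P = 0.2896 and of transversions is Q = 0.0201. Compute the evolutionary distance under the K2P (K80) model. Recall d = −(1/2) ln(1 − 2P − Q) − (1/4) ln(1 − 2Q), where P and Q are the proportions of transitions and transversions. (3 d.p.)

Under the Kimura two-parameter model, d = −½ ln(1 − 2P − Q) − ¼ ln(1 − 2Q).
1 − 2P − Q = 0.4007, giving −½ ln(0.4007) = 0.457271.
1 − 2Q = 0.9598, giving −¼ ln(0.9598) = 0.010258.
d = 0.457271 + 0.010258 = 0.467529.

0.468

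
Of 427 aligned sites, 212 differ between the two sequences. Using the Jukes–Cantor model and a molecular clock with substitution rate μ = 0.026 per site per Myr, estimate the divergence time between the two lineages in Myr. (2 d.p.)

15.64

p = 212/427 ≈ 0.496487.
d = −(3/4) ln(1 − 4p/3) = −0.75 ln(1 − 0.661983) = −0.75 ln(0.338017)
  = −0.75 × (-1.084659) = 0.813494 substitutions/site.
Under a molecular clock d = 2μt, so t = d/(2μ) = 0.813494 / (2 × 0.026) = 15.64 Myr.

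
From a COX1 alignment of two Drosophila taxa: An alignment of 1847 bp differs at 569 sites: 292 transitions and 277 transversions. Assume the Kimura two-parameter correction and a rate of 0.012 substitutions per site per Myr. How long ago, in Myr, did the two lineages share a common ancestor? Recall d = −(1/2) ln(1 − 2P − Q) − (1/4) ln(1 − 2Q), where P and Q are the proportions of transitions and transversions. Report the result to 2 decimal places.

P = 292/1847 ≈ 0.158094 and Q = 277/1847 ≈ 0.149973.
Under the Kimura two-parameter model, d = −½ ln(1 − 2P − Q) − ¼ ln(1 − 2Q).
1 − 2P − Q = 0.533839, giving −½ ln(0.533839) = 0.313830.
1 − 2Q = 0.700054, giving −¼ ln(0.700054) = 0.089149.
d = 0.313830 + 0.089149 = 0.402979.
Under a molecular clock d = 2μt, so t = d/(2μ) = 0.402979 / (2 × 0.012) = 16.79 Myr.

16.79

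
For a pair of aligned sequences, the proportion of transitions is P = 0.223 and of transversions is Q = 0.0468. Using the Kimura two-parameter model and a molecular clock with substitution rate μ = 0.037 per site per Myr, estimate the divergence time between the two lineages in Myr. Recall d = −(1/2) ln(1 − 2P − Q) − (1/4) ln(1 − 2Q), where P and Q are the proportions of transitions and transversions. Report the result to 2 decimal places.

4.92

Under the Kimura two-parameter model, d = −½ ln(1 − 2P − Q) − ¼ ln(1 − 2Q).
1 − 2P − Q = 0.5072, giving −½ ln(0.5072) = 0.339425.
1 − 2Q = 0.9064, giving −¼ ln(0.9064) = 0.024569.
d = 0.339425 + 0.024569 = 0.363994.
Under a molecular clock d = 2μt, so t = d/(2μ) = 0.363994 / (2 × 0.037) = 4.92 Myr.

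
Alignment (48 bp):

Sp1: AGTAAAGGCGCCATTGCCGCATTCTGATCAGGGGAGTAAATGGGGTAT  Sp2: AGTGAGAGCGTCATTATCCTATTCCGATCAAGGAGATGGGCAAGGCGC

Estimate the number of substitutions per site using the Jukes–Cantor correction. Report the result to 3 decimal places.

0.708

The sequences differ at 22 of 48 sites, so p = 22/48 ≈ 0.458333.
d = −(3/4) ln(1 − 4p/3) = −0.75 ln(1 − 0.611111) = −0.75 ln(0.388889)
  = −0.75 × (-0.944461) = 0.708346 substitutions/site.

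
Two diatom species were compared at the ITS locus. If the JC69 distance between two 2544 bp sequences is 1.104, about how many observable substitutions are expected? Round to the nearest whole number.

1470

Invert JC69: p = (3/4)(1 − e^(−4d/3)) = 0.75 × (1 − e^(-1.472)) = 0.75 × (1 − 0.229466) = 0.577901.
Expected differing sites = pL ≈ 0.577901 × 2544 = 1470.180144 ≈ 1470.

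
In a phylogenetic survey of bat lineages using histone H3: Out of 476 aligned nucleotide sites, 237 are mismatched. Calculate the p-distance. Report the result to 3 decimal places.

0.498

p = 237/476 = 0.497899… ≈ 0.498 (to 3 d.p.).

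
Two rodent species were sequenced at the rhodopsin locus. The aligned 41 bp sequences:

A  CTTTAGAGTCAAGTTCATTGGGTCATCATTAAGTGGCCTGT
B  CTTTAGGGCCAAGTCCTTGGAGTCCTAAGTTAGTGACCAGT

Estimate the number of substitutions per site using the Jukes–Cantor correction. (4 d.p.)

0.3710

The sequences differ at 12 of 41 sites, so p = 12/41 ≈ 0.292683.
d = −(3/4) ln(1 − 4p/3) = −0.75 ln(1 − 0.390244) = −0.75 ln(0.609756)
  = −0.75 × (-0.494696) = 0.371022 substitutions/site.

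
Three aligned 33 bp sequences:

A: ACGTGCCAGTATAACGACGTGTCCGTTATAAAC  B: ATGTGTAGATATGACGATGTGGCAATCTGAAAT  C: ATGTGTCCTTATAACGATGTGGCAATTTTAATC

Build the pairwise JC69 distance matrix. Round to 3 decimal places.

d(A,B) = 0.625, d(A,C) = 0.388, d(B,C) = 0.293

A–B: 14/33 sites differ → p ≈ 0.424242, d = −0.75 ln(1 − 0.565656) = 0.625439 ≈ 0.625.
A–C: 10/33 sites differ → p ≈ 0.30303, d = −0.75 ln(1 − 0.40404) = 0.388186 ≈ 0.388.
B–C: 8/33 sites differ → p ≈ 0.242424, d = −0.75 ln(1 − 0.323232) = 0.292820 ≈ 0.293.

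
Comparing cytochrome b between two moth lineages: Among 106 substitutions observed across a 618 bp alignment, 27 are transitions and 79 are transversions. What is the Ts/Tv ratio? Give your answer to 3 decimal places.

R = 27/79 = 0.341772… ≈ 0.342 (to 3 d.p.).

0.342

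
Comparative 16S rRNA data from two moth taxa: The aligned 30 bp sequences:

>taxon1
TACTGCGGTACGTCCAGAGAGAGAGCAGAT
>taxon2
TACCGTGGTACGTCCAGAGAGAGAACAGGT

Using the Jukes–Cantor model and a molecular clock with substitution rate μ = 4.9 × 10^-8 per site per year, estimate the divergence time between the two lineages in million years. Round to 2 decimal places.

The sequences differ at 4 of 30 sites (4, 6, 25, 29), so p = 4/30 ≈ 0.133333.
d = −(3/4) ln(1 − 4p/3) = −0.75 ln(1 − 0.177777) = −0.75 ln(0.822223)
  = −0.75 × (-0.195744) = 0.146808 substitutions/site.
Under a molecular clock d = 2μt, so t = d/(2μ) = 0.146808 / (2 × 4.9 × 10^-8) = 1.50 million years.

1.50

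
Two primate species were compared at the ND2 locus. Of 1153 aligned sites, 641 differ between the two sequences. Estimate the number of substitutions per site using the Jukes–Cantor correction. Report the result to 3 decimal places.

1.014

p = 641/1153 ≈ 0.555941.
d = −(3/4) ln(1 − 4p/3) = −0.75 ln(1 − 0.741255) = −0.75 ln(0.258745)
  = −0.75 × (-1.351912) = 1.013934 substitutions/site.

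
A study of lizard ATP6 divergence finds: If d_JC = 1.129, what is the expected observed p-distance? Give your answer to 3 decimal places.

p = (3/4)(1 − e^(−4d/3)) = 0.75 × (1 − e^(-1.505333)) = 0.75 × (1 − 0.221943) = 0.583543.

0.584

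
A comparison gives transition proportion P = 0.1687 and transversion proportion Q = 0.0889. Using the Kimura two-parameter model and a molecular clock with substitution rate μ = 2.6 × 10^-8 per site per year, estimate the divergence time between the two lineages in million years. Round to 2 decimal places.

6.28

Under the Kimura two-parameter model, d = −½ ln(1 − 2P − Q) − ¼ ln(1 − 2Q).
1 − 2P − Q = 0.5737, giving −½ ln(0.5737) = 0.277824.
1 − 2Q = 0.8222, giving −¼ ln(0.8222) = 0.048943.
d = 0.277824 + 0.048943 = 0.326767.
Under a molecular clock d = 2μt, so t = d/(2μ) = 0.326767 / (2 × 2.6 × 10^-8) = 6.28 million years.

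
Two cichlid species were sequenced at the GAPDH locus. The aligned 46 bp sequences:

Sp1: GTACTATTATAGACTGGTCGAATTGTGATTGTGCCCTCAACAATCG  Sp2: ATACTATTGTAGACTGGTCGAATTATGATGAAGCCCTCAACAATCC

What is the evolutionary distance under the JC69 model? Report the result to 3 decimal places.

The sequences differ at 7 of 46 sites (1, 9, 25, 30, 31, 32, 46), so p = 7/46 ≈ 0.152174.
d = −(3/4) ln(1 − 4p/3) = −0.75 ln(1 − 0.202899) = −0.75 ln(0.797101)
  = −0.75 × (-0.226774) = 0.170081 substitutions/site.

0.170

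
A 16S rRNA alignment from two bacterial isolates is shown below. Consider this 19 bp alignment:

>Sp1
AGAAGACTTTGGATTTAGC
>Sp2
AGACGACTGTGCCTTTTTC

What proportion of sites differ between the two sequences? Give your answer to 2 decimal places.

0.32

The sequences differ at 6 of 19 positions (sites 4, 9, 12, 13, 17, 18).
p = 6/19 = 0.315789… ≈ 0.32 (to 2 d.p.).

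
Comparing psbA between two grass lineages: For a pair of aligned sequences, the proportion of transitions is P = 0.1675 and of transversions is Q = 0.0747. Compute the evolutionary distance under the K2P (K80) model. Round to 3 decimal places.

0.304

Under the Kimura two-parameter model, d = −½ ln(1 − 2P − Q) − ¼ ln(1 − 2Q).
1 − 2P − Q = 0.5903, giving −½ ln(0.5903) = 0.263562.
1 − 2Q = 0.8506, giving −¼ ln(0.8506) = 0.040453.
d = 0.263562 + 0.040453 = 0.304015.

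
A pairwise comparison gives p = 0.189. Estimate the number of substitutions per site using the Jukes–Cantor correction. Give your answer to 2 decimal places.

0.22

d = −(3/4) ln(1 − 4p/3) = −0.75 ln(1 − 0.252) = −0.75 ln(0.748)
  = −0.75 × (-0.290352) = 0.217764 substitutions/site.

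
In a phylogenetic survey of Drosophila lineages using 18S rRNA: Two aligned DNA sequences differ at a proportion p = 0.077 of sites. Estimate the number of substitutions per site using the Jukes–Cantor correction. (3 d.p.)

0.081

d = −(3/4) ln(1 − 4p/3) = −0.75 ln(1 − 0.102667) = −0.75 ln(0.897333)
  = −0.75 × (-0.108328) = 0.081246 substitutions/site.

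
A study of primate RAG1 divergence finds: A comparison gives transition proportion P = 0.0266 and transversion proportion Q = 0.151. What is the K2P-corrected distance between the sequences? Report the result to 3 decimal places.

Under the Kimura two-parameter model, d = −½ ln(1 − 2P − Q) − ¼ ln(1 − 2Q).
1 − 2P − Q = 0.7958, giving −½ ln(0.7958) = 0.114204.
1 − 2Q = 0.698, giving −¼ ln(0.698) = 0.089884.
d = 0.114204 + 0.089884 = 0.204088.

0.204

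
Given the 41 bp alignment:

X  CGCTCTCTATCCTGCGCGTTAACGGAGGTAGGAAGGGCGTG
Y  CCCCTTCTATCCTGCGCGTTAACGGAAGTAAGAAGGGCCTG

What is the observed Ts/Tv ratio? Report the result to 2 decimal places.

2.00

Transitions are A↔G and C↔T; transversions are all other mismatches.
Transitions: 4. Transversions: 2.
R = 4/2 = 2.00.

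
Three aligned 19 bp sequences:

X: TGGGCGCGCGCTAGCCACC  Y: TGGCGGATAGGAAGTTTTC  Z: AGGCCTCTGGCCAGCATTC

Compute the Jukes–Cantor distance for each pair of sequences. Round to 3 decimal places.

X–Y: 11/19 sites differ → p ≈ 0.578947, d = −0.75 ln(1 − 0.771929) = 1.108574 ≈ 1.109.
X–Z: 9/19 sites differ → p ≈ 0.473684, d = −0.75 ln(1 − 0.631579) = 0.748897 ≈ 0.749.
Y–Z: 9/19 sites differ → p ≈ 0.473684, d = −0.75 ln(1 − 0.631579) = 0.748897 ≈ 0.749.

d(X,Y) = 1.109, d(X,Z) = 0.749, d(Y,Z) = 0.749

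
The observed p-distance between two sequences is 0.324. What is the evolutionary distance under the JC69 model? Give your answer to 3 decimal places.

d = −(3/4) ln(1 − 4p/3) = −0.75 ln(1 − 0.432) = −0.75 ln(0.568)
  = −0.75 × (-0.565634) = 0.424226 substitutions/site.

0.424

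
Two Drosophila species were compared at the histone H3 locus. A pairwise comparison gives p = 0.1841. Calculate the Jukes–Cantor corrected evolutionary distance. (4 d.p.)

0.2112

d = −(3/4) ln(1 − 4p/3) = −0.75 ln(1 − 0.245467) = −0.75 ln(0.754533)
  = −0.75 × (-0.281656) = 0.211242 substitutions/site.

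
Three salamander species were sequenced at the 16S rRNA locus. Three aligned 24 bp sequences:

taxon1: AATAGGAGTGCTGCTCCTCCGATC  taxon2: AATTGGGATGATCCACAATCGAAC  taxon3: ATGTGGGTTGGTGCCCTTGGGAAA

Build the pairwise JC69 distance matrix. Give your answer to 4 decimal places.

d(taxon1,taxon2) = 0.6082, d(taxon1,taxon3) = 0.8240, d(taxon2,taxon3) = 0.7083

taxon1–taxon2: 10/24 sites differ → p ≈ 0.416667, d = −0.75 ln(1 − 0.555556) = 0.608198 ≈ 0.6082.
taxon1–taxon3: 12/24 sites differ → p = 0.5, d = −0.75 ln(1 − 0.666667) = 0.823960 ≈ 0.8240.
taxon2–taxon3: 11/24 sites differ → p ≈ 0.458333, d = −0.75 ln(1 − 0.611111) = 0.708346 ≈ 0.7083.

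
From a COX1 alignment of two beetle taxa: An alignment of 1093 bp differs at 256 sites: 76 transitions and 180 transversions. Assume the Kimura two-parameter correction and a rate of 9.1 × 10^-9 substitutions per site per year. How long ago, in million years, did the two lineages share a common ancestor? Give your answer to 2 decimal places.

P = 76/1093 ≈ 0.069533 and Q = 180/1093 ≈ 0.164684.
Under the Kimura two-parameter model, d = −½ ln(1 − 2P − Q) − ¼ ln(1 − 2Q).
1 − 2P − Q = 0.69625, giving −½ ln(0.69625) = 0.181023.
1 − 2Q = 0.670632, giving −¼ ln(0.670632) = 0.099884.
d = 0.181023 + 0.099884 = 0.280907.
Under a molecular clock d = 2μt, so t = d/(2μ) = 0.280907 / (2 × 9.1 × 10^-9) = 15.43 million years.

15.43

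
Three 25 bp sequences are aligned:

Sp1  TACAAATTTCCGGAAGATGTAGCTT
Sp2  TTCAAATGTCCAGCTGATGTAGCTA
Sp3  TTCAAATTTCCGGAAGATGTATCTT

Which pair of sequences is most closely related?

Sp1–Sp2: 6/25 differ, p = 0.240, d = 0.289.
Sp1–Sp3: 2/25 differ, p = 0.080, d = 0.085.
Sp2–Sp3: 6/25 differ, p = 0.240, d = 0.289.
The smallest distance is between Sp1 and Sp3.

Sp1 and Sp3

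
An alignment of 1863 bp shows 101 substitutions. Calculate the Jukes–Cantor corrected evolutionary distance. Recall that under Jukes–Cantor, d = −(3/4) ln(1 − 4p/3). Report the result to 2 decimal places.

p = 101/1863 ≈ 0.054214.
d = −(3/4) ln(1 − 4p/3) = −0.75 ln(1 − 0.072285) = −0.75 ln(0.927715)
  = −0.75 × (-0.075031) = 0.056273 substitutions/site.

0.06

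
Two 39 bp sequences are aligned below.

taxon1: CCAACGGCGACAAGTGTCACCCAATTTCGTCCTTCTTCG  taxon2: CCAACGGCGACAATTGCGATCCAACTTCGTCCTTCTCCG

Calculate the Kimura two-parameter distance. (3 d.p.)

Of 39 sites, 4 differences are transitions and 2 are transversions, so P = 4/39 ≈ 0.102564 and Q = 2/39 ≈ 0.051282.
Under the Kimura two-parameter model, d = −½ ln(1 − 2P − Q) − ¼ ln(1 − 2Q).
1 − 2P − Q = 0.74359, giving −½ ln(0.74359) = 0.148133.
1 − 2Q = 0.897436, giving −¼ ln(0.897436) = 0.027053.
d = 0.148133 + 0.027053 = 0.175186.

0.175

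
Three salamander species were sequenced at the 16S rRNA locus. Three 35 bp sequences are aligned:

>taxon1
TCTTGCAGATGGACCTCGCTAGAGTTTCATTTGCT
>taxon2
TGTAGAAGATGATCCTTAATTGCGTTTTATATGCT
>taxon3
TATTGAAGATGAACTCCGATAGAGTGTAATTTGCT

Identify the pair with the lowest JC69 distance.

taxon1 and taxon3

taxon1–taxon2: 12/35 differ, p = 0.343, d = 0.458.
taxon1–taxon3: 8/35 differ, p = 0.229, d = 0.273.
taxon2–taxon3: 12/35 differ, p = 0.343, d = 0.458.
The smallest distance is between taxon1 and taxon3.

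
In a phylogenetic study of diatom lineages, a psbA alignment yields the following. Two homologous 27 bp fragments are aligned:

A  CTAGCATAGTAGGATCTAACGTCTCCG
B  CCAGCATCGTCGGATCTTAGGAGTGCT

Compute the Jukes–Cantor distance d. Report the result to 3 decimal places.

0.441

The sequences differ at 9 of 27 sites (2, 8, 11, 18, 20, 22, 23, 25, 27), so p = 9/27 ≈ 0.333333.
d = −(3/4) ln(1 − 4p/3) = −0.75 ln(1 − 0.444444) = −0.75 ln(0.555556)
  = −0.75 × (-0.587786) = 0.440840 substitutions/site.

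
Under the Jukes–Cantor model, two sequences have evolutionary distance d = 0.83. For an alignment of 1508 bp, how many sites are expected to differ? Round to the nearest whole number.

Invert JC69: p = (3/4)(1 − e^(−4d/3)) = 0.75 × (1 − e^(-1.106667)) = 0.75 × (1 − 0.330659) = 0.502006.
Expected differing sites = pL ≈ 0.502006 × 1508 = 757.025048 ≈ 757.

757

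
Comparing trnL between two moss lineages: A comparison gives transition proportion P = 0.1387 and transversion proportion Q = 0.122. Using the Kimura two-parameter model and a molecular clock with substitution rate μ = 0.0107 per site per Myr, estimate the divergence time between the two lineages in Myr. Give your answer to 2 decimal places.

Under the Kimura two-parameter model, d = −½ ln(1 − 2P − Q) − ¼ ln(1 − 2Q).
1 − 2P − Q = 0.6006, giving −½ ln(0.6006) = 0.254913.
1 − 2Q = 0.756, giving −¼ ln(0.756) = 0.069928.
d = 0.254913 + 0.069928 = 0.324841.
Under a molecular clock d = 2μt, so t = d/(2μ) = 0.324841 / (2 × 0.0107) = 15.18 Myr.

15.18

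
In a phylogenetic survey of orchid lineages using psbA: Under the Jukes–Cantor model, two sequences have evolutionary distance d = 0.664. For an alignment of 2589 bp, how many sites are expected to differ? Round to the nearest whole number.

Invert JC69: p = (3/4)(1 − e^(−4d/3)) = 0.75 × (1 − e^(-0.885333)) = 0.75 × (1 − 0.412577) = 0.440567.
Expected differing sites = pL ≈ 0.440567 × 2589 = 1140.627963 ≈ 1141.

1141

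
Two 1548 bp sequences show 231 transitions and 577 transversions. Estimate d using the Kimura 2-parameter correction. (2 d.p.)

0.90

P = 231/1548 ≈ 0.149225 and Q = 577/1548 ≈ 0.372739.
Under the Kimura two-parameter model, d = −½ ln(1 − 2P − Q) − ¼ ln(1 − 2Q).
1 − 2P − Q = 0.328811, giving −½ ln(0.328811) = 0.556136.
1 − 2Q = 0.254522, giving −¼ ln(0.254522) = 0.342092.
d = 0.556136 + 0.342092 = 0.898228.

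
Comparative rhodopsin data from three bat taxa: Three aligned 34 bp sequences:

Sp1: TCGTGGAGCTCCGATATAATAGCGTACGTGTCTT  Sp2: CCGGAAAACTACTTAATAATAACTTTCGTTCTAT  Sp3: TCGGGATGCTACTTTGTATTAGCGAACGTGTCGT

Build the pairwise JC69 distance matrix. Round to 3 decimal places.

d(Sp1,Sp2) = 0.741, d(Sp1,Sp3) = 0.373, d(Sp2,Sp3) = 0.665

Sp1–Sp2: 16/34 sites differ → p ≈ 0.470588, d = −0.75 ln(1 − 0.627451) = 0.740540 ≈ 0.741.
Sp1–Sp3: 10/34 sites differ → p ≈ 0.294118, d = −0.75 ln(1 − 0.392157) = 0.373379 ≈ 0.373.
Sp2–Sp3: 15/34 sites differ → p ≈ 0.441176, d = −0.75 ln(1 − 0.588235) = 0.665477 ≈ 0.665.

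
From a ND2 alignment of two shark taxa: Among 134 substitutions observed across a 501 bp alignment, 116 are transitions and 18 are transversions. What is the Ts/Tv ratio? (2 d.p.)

R = 116/18 = 6.444444… ≈ 6.44 (to 2 d.p.).

6.44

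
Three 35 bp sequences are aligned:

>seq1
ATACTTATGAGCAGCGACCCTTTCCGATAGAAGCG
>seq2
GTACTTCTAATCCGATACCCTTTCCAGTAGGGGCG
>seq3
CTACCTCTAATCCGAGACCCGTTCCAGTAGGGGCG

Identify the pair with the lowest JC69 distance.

seq2 and seq3

seq1–seq2: 11/35 differ, p = 0.314, d = 0.407.
seq1–seq3: 12/35 differ, p = 0.343, d = 0.458.
seq2–seq3: 4/35 differ, p = 0.114, d = 0.124.
The smallest distance is between seq2 and seq3.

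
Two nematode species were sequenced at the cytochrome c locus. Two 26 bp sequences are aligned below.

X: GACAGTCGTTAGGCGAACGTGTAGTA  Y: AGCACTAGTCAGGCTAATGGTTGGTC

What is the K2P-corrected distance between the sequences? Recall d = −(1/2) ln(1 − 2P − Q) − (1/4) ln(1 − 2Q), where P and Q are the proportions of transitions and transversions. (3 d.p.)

Of 26 sites, 5 differences are transitions and 6 are transversions, so P = 5/26 ≈ 0.192308 and Q = 6/26 ≈ 0.230769.
Under the Kimura two-parameter model, d = −½ ln(1 − 2P − Q) − ¼ ln(1 − 2Q).
1 − 2P − Q = 0.384615, giving −½ ln(0.384615) = 0.477756.
1 − 2Q = 0.538462, giving −¼ ln(0.538462) = 0.154760.
d = 0.477756 + 0.154760 = 0.632516.

0.633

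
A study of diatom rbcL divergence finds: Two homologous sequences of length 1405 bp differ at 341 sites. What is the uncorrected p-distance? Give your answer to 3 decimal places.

p = 341/1405 = 0.242704… ≈ 0.243 (to 3 d.p.).

0.243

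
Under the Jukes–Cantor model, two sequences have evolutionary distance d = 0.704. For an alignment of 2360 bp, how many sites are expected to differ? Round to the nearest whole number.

Invert JC69: p = (3/4)(1 − e^(−4d/3)) = 0.75 × (1 − e^(-0.938667)) = 0.75 × (1 − 0.391149) = 0.456638.
Expected differing sites = pL ≈ 0.456638 × 2360 = 1077.66568 ≈ 1078.

1078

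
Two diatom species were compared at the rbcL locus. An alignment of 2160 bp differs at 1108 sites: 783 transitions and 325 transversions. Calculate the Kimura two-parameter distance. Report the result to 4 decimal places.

P = 783/2160 = 0.3625 and Q = 325/2160 ≈ 0.150463.
Under the Kimura two-parameter model, d = −½ ln(1 − 2P − Q) − ¼ ln(1 − 2Q).
1 − 2P − Q = 0.124537, giving −½ ln(0.124537) = 1.041576.
1 − 2Q = 0.699074, giving −¼ ln(0.699074) = 0.089500.
d = 1.041576 + 0.089500 = 1.131076.

1.1311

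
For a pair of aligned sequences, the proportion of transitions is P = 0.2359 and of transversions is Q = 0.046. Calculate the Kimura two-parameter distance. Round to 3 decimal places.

Under the Kimura two-parameter model, d = −½ ln(1 − 2P − Q) − ¼ ln(1 − 2Q).
1 − 2P − Q = 0.4822, giving −½ ln(0.4822) = 0.364698.
1 − 2Q = 0.908, giving −¼ ln(0.908) = 0.024128.
d = 0.364698 + 0.024128 = 0.388826.

0.389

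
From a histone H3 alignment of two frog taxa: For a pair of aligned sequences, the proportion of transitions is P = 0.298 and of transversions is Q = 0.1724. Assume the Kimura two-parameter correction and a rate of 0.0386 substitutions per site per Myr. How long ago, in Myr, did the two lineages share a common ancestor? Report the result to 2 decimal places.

Under the Kimura two-parameter model, d = −½ ln(1 − 2P − Q) − ¼ ln(1 − 2Q).
1 − 2P − Q = 0.2316, giving −½ ln(0.2316) = 0.731372.
1 − 2Q = 0.6552, giving −¼ ln(0.6552) = 0.105704.
d = 0.731372 + 0.105704 = 0.837076.
Under a molecular clock d = 2μt, so t = d/(2μ) = 0.837076 / (2 × 0.0386) = 10.84 Myr.

10.84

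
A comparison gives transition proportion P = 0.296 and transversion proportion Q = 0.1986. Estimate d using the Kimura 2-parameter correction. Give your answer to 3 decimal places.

Under the Kimura two-parameter model, d = −½ ln(1 − 2P − Q) − ¼ ln(1 − 2Q).
1 − 2P − Q = 0.2094, giving −½ ln(0.2094) = 0.781754.
1 − 2Q = 0.6028, giving −¼ ln(0.6028) = 0.126542.
d = 0.781754 + 0.126542 = 0.908296.

0.908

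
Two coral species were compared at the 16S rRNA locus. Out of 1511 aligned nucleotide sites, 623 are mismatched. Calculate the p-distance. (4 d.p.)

p = 623/1511 = 0.412309… ≈ 0.4123 (to 4 d.p.).

0.4123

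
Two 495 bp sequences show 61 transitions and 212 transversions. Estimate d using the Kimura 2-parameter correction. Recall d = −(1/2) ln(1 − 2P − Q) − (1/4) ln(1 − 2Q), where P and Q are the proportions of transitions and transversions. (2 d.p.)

P = 61/495 ≈ 0.123232 and Q = 212/495 ≈ 0.428283.
Under the Kimura two-parameter model, d = −½ ln(1 − 2P − Q) − ¼ ln(1 − 2Q).
1 − 2P − Q = 0.325253, giving −½ ln(0.325253) = 0.561576.
1 − 2Q = 0.143434, giving −¼ ln(0.143434) = 0.485470.
d = 0.561576 + 0.485470 = 1.047046.

1.05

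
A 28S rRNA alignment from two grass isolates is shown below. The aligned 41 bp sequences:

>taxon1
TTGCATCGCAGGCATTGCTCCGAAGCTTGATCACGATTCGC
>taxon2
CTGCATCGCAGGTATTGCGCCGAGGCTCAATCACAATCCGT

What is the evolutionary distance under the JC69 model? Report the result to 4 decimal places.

The sequences differ at 9 of 41 sites (1, 13, 19, 24, 28, 29, 35, 38, 41), so p = 9/41 ≈ 0.219512.
d = −(3/4) ln(1 − 4p/3) = −0.75 ln(1 − 0.292683) = −0.75 ln(0.707317)
  = −0.75 × (-0.346276) = 0.259707 substitutions/site.

0.2597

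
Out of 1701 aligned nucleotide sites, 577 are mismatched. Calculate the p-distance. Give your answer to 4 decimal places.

0.3392

p = 577/1701 = 0.339212… ≈ 0.3392 (to 4 d.p.).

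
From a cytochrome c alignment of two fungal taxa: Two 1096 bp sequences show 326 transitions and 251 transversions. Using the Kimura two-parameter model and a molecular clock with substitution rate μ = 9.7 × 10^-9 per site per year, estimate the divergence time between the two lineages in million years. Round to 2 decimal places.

P = 326/1096 ≈ 0.297445 and Q = 251/1096 ≈ 0.229015.
Under the Kimura two-parameter model, d = −½ ln(1 − 2P − Q) − ¼ ln(1 − 2Q).
1 − 2P − Q = 0.176095, giving −½ ln(0.176095) = 0.868366.
1 − 2Q = 0.54197, giving −¼ ln(0.54197) = 0.153136.
d = 0.868366 + 0.153136 = 1.021502.
Under a molecular clock d = 2μt, so t = d/(2μ) = 1.021502 / (2 × 9.7 × 10^-9) = 52.65 million years.

52.65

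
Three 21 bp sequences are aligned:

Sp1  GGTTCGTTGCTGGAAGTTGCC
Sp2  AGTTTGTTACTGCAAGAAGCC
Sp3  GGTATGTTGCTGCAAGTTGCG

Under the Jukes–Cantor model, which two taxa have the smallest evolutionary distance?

Sp1 and Sp3

Sp1–Sp2: 6/21 differ, p = 0.286, d = 0.360.
Sp1–Sp3: 4/21 differ, p = 0.190, d = 0.220.
Sp2–Sp3: 6/21 differ, p = 0.286, d = 0.360.
The smallest distance is between Sp1 and Sp3.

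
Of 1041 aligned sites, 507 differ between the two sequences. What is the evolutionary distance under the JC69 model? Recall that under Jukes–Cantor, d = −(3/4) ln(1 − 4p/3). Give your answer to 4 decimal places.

0.7860

p = 507/1041 ≈ 0.487032.
d = −(3/4) ln(1 − 4p/3) = −0.75 ln(1 − 0.649376) = −0.75 ln(0.350624)
  = −0.75 × (-1.048041) = 0.786031 substitutions/site.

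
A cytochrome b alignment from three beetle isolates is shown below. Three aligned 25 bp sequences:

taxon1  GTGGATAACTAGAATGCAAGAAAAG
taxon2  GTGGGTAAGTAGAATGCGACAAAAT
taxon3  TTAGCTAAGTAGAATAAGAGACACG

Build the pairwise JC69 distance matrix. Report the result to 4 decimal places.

d(taxon1,taxon2) = 0.2326, d(taxon1,taxon3) = 0.4904, d(taxon2,taxon3) = 0.4904

taxon1–taxon2: 5/25 sites differ → p = 0.2, d = −0.75 ln(1 − 0.266667) = 0.232617 ≈ 0.2326.
taxon1–taxon3: 9/25 sites differ → p = 0.36, d = −0.75 ln(1 − 0.48) = 0.490445 ≈ 0.4904.
taxon2–taxon3: 9/25 sites differ → p = 0.36, d = −0.75 ln(1 − 0.48) = 0.490445 ≈ 0.4904.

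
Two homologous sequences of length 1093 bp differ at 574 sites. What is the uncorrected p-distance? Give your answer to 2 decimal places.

p = 574/1093 = 0.525160… ≈ 0.53 (to 2 d.p.).

0.53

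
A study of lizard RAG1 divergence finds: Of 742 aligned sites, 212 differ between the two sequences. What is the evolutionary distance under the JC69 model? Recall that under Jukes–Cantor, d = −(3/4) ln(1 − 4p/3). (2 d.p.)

p = 212/742 ≈ 0.285714.
d = −(3/4) ln(1 − 4p/3) = −0.75 ln(1 − 0.380952) = −0.75 ln(0.619048)
  = −0.75 × (-0.479572) = 0.359679 substitutions/site.

0.36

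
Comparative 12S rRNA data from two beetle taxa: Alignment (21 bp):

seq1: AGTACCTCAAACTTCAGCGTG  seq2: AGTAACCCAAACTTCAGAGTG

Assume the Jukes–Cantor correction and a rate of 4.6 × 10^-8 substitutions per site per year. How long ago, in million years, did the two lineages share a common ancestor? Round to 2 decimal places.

The sequences differ at 3 of 21 sites (5, 7, 18), so p = 3/21 ≈ 0.142857.
d = −(3/4) ln(1 − 4p/3) = −0.75 ln(1 − 0.190476) = −0.75 ln(0.809524)
  = −0.75 × (-0.211309) = 0.158482 substitutions/site.
Under a molecular clock d = 2μt, so t = d/(2μ) = 0.158482 / (2 × 4.6 × 10^-8) = 1.72 million years.

1.72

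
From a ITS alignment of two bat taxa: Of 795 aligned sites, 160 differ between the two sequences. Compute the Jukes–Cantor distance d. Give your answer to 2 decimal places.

p = 160/795 ≈ 0.201258.
d = −(3/4) ln(1 − 4p/3) = −0.75 ln(1 − 0.268344) = −0.75 ln(0.731656)
  = −0.75 × (-0.312445) = 0.234334 substitutions/site.

0.23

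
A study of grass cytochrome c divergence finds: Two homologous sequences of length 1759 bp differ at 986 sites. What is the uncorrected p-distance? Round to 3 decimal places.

p = 986/1759 = 0.560545… ≈ 0.561 (to 3 d.p.).

0.561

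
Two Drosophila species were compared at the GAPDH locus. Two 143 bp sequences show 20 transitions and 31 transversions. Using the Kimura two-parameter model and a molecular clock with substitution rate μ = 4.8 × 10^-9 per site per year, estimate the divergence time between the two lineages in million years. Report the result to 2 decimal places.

P = 20/143 ≈ 0.13986 and Q = 31/143 ≈ 0.216783.
Under the Kimura two-parameter model, d = −½ ln(1 − 2P − Q) − ¼ ln(1 − 2Q).
1 − 2P − Q = 0.503497, giving −½ ln(0.503497) = 0.343089.
1 − 2Q = 0.566434, giving −¼ ln(0.566434) = 0.142099.
d = 0.343089 + 0.142099 = 0.485188.
Under a molecular clock d = 2μt, so t = d/(2μ) = 0.485188 / (2 × 4.8 × 10^-9) = 50.54 million years.

50.54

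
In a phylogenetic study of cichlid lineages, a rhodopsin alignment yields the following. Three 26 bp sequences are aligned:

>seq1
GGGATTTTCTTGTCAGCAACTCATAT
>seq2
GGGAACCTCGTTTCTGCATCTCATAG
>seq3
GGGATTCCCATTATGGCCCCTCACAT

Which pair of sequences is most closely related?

seq1 and seq2

seq1–seq2: 8/26 differ, p = 0.308, d = 0.396.
seq1–seq3: 10/26 differ, p = 0.385, d = 0.539.
seq2–seq3: 11/26 differ, p = 0.423, d = 0.623.
The smallest distance is between seq1 and seq2.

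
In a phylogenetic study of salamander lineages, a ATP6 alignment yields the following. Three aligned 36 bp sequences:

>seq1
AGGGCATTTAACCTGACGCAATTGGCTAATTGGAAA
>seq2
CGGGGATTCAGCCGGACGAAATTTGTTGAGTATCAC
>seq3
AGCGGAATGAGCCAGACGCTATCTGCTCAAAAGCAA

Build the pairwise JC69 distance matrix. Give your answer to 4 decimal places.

d(seq1,seq2) = 0.5482, d(seq1,seq3) = 0.5482, d(seq2,seq3) = 0.5482

seq1–seq2: 14/36 sites differ → p ≈ 0.388889, d = −0.75 ln(1 − 0.518519) = 0.548166 ≈ 0.5482.
seq1–seq3: 14/36 sites differ → p ≈ 0.388889, d = −0.75 ln(1 − 0.518519) = 0.548166 ≈ 0.5482.
seq2–seq3: 14/36 sites differ → p ≈ 0.388889, d = −0.75 ln(1 − 0.518519) = 0.548166 ≈ 0.5482.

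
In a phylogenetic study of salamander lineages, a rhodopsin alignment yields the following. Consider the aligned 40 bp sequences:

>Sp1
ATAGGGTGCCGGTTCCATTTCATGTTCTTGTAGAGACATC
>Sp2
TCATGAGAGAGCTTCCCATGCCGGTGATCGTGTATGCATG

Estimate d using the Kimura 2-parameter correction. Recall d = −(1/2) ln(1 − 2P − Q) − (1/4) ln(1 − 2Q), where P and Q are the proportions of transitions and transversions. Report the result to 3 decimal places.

1.004

Of 40 sites, 6 differences are transitions and 16 are transversions, so P = 6/40 = 0.15 and Q = 16/40 = 0.4.
Under the Kimura two-parameter model, d = −½ ln(1 − 2P − Q) − ¼ ln(1 − 2Q).
1 − 2P − Q = 0.3, giving −½ ln(0.3) = 0.601986.
1 − 2Q = 0.2, giving −¼ ln(0.2) = 0.402359.
d = 0.601986 + 0.402359 = 1.004345.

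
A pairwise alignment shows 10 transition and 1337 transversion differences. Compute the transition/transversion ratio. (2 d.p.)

0.01

R = 10/1337 = 0.007479… ≈ 0.01 (to 2 d.p.).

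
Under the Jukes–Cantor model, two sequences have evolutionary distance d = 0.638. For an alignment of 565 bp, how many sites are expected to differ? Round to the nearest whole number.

243

Invert JC69: p = (3/4)(1 − e^(−4d/3)) = 0.75 × (1 − e^(-0.850667)) = 0.75 × (1 − 0.427130) = 0.429653.
Expected differing sites = pL ≈ 0.429653 × 565 = 242.753945 ≈ 243.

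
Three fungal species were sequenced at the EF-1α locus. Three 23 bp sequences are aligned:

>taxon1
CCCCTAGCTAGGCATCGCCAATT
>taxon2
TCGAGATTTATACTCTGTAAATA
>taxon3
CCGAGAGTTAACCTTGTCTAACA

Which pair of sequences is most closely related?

taxon1–taxon2: 14/23 differ, p = 0.609, d = 1.252.
taxon1–taxon3: 12/23 differ, p = 0.522, d = 0.892.
taxon2–taxon3: 10/23 differ, p = 0.435, d = 0.650.
The smallest distance is between taxon2 and taxon3.

taxon2 and taxon3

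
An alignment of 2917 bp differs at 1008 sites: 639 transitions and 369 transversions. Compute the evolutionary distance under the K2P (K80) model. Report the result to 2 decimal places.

P = 639/2917 ≈ 0.219061 and Q = 369/2917 ≈ 0.1265.
Under the Kimura two-parameter model, d = −½ ln(1 − 2P − Q) − ¼ ln(1 − 2Q).
1 − 2P − Q = 0.435378, giving −½ ln(0.435378) = 0.415770.
1 − 2Q = 0.747, giving −¼ ln(0.747) = 0.072923.
d = 0.415770 + 0.072923 = 0.488693.

0.49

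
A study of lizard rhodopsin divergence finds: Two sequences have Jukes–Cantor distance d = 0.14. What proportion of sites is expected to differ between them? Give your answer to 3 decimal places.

p = (3/4)(1 − e^(−4d/3)) = 0.75 × (1 − e^(-0.186667)) = 0.75 × (1 − 0.829720) = 0.127710.

0.128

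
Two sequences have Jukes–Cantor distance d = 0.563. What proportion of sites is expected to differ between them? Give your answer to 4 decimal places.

0.3960

p = (3/4)(1 − e^(−4d/3)) = 0.75 × (1 − e^(-0.750667)) = 0.75 × (1 − 0.472052) = 0.395961.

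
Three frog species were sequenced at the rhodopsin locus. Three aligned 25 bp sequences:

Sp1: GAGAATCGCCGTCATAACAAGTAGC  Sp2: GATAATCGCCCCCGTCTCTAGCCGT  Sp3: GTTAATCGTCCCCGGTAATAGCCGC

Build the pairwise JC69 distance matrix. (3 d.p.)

d(Sp1,Sp2) = 0.572, d(Sp1,Sp3) = 0.766, d(Sp2,Sp3) = 0.351

Sp1–Sp2: 10/25 sites differ → p = 0.4, d = −0.75 ln(1 − 0.533333) = 0.571605 ≈ 0.572.
Sp1–Sp3: 12/25 sites differ → p = 0.48, d = −0.75 ln(1 − 0.64) = 0.766238 ≈ 0.766.
Sp2–Sp3: 7/25 sites differ → p = 0.28, d = −0.75 ln(1 − 0.373333) = 0.350505 ≈ 0.351.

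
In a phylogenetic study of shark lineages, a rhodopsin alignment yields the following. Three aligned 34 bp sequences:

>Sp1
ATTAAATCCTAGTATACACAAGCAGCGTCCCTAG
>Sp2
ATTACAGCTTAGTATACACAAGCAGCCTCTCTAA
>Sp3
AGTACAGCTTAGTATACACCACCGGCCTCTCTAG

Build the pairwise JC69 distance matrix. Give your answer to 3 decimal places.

d(Sp1,Sp2) = 0.201, d(Sp1,Sp3) = 0.326, d(Sp2,Sp3) = 0.164

Sp1–Sp2: 6/34 sites differ → p ≈ 0.176471, d = −0.75 ln(1 − 0.235295) = 0.201199 ≈ 0.201.
Sp1–Sp3: 9/34 sites differ → p ≈ 0.264706, d = −0.75 ln(1 − 0.352941) = 0.326488 ≈ 0.326.
Sp2–Sp3: 5/34 sites differ → p ≈ 0.147059, d = −0.75 ln(1 − 0.196079) = 0.163691 ≈ 0.164.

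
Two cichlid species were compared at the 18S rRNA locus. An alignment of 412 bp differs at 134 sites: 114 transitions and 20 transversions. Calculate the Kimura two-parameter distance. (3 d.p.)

P = 114/412 ≈ 0.276699 and Q = 20/412 ≈ 0.048544.
Under the Kimura two-parameter model, d = −½ ln(1 − 2P − Q) − ¼ ln(1 − 2Q).
1 − 2P − Q = 0.398058, giving −½ ln(0.398058) = 0.460579.
1 − 2Q = 0.902912, giving −¼ ln(0.902912) = 0.025533.
d = 0.460579 + 0.025533 = 0.486112.

0.486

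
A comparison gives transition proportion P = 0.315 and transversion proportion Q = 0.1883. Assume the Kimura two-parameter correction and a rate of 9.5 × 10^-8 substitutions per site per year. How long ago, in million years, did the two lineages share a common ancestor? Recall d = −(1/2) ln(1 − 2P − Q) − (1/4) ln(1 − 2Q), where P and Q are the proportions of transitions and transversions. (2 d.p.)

5.11

Under the Kimura two-parameter model, d = −½ ln(1 − 2P − Q) − ¼ ln(1 − 2Q).
1 − 2P − Q = 0.1817, giving −½ ln(0.1817) = 0.852699.
1 − 2Q = 0.6234, giving −¼ ln(0.6234) = 0.118142.
d = 0.852699 + 0.118142 = 0.970841.
Under a molecular clock d = 2μt, so t = d/(2μ) = 0.970841 / (2 × 9.5 × 10^-8) = 5.11 million years.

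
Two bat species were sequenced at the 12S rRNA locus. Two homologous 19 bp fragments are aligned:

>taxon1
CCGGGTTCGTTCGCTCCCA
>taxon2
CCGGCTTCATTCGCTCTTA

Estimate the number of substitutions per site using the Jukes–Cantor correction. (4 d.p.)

0.2471

The sequences differ at 4 of 19 sites (5, 9, 17, 18), so p = 4/19 ≈ 0.210526.
d = −(3/4) ln(1 − 4p/3) = −0.75 ln(1 − 0.280701) = −0.75 ln(0.719299)
  = −0.75 × (-0.329478) = 0.247109 substitutions/site.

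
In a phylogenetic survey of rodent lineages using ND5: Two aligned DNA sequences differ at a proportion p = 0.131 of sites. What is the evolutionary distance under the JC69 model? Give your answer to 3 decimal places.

0.144

d = −(3/4) ln(1 − 4p/3) = −0.75 ln(1 − 0.174667) = −0.75 ln(0.825333)
  = −0.75 × (-0.191968) = 0.143976 substitutions/site.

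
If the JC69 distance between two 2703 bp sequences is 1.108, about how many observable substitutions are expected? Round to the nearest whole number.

Invert JC69: p = (3/4)(1 − e^(−4d/3)) = 0.75 × (1 − e^(-1.477333)) = 0.75 × (1 − 0.228246) = 0.578816.
Expected differing sites = pL ≈ 0.578816 × 2703 = 1564.539648 ≈ 1565.

1565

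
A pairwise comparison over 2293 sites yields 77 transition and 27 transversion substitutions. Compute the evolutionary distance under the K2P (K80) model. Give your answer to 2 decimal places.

0.05

P = 77/2293 ≈ 0.03358 and Q = 27/2293 ≈ 0.011775.
Under the Kimura two-parameter model, d = −½ ln(1 − 2P − Q) − ¼ ln(1 − 2Q).
1 − 2P − Q = 0.921065, giving −½ ln(0.921065) = 0.041112.
1 − 2Q = 0.97645, giving −¼ ln(0.97645) = 0.005958.
d = 0.041112 + 0.005958 = 0.047070.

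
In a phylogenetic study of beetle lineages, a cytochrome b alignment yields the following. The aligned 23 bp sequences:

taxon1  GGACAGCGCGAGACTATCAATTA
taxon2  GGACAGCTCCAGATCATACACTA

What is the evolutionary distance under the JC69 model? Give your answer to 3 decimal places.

The sequences differ at 7 of 23 sites (8, 10, 14, 15, 18, 19, 21), so p = 7/23 ≈ 0.304348.
d = −(3/4) ln(1 − 4p/3) = −0.75 ln(1 − 0.405797) = −0.75 ln(0.594203)
  = −0.75 × (-0.520534) = 0.390401 substitutions/site.

0.390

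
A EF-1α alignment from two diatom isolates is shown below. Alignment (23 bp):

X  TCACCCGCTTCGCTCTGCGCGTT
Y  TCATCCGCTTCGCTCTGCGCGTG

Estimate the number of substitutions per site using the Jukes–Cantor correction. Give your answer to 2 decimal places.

The sequences differ at 2 of 23 sites (4, 23), so p = 2/23 ≈ 0.086957.
d = −(3/4) ln(1 − 4p/3) = −0.75 ln(1 − 0.115943) = −0.75 ln(0.884057)
  = −0.75 × (-0.123234) = 0.092426 substitutions/site.

0.09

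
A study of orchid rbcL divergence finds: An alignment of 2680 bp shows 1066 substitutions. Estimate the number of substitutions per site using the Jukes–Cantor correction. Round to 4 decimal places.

0.5668

p = 1066/2680 ≈ 0.397761.
d = −(3/4) ln(1 − 4p/3) = −0.75 ln(1 − 0.530348) = −0.75 ln(0.469652)
  = −0.75 × (-0.755763) = 0.566822 substitutions/site.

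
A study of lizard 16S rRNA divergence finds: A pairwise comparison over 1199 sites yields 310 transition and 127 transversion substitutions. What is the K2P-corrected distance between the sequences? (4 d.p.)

0.5473

P = 310/1199 ≈ 0.258549 and Q = 127/1199 ≈ 0.105922.
Under the Kimura two-parameter model, d = −½ ln(1 − 2P − Q) − ¼ ln(1 − 2Q).
1 − 2P − Q = 0.37698, giving −½ ln(0.37698) = 0.487782.
1 − 2Q = 0.788156, giving −¼ ln(0.788156) = 0.059515.
d = 0.487782 + 0.059515 = 0.547297.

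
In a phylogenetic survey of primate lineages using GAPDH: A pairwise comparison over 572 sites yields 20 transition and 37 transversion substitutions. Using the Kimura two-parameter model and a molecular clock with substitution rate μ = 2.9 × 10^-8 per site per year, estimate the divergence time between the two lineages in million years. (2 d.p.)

1.84

P = 20/572 ≈ 0.034965 and Q = 37/572 ≈ 0.064685.
Under the Kimura two-parameter model, d = −½ ln(1 − 2P − Q) − ¼ ln(1 − 2Q).
1 − 2P − Q = 0.865385, giving −½ ln(0.865385) = 0.072290.
1 − 2Q = 0.87063, giving −¼ ln(0.87063) = 0.034635.
d = 0.072290 + 0.034635 = 0.106925.
Under a molecular clock d = 2μt, so t = d/(2μ) = 0.106925 / (2 × 2.9 × 10^-8) = 1.84 million years.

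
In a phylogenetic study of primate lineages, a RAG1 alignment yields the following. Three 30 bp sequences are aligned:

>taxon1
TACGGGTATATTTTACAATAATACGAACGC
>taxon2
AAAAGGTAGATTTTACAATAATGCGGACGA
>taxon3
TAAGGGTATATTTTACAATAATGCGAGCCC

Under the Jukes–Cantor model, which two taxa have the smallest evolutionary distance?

taxon1–taxon2: 7/30 differ, p = 0.233, d = 0.280.
taxon1–taxon3: 4/30 differ, p = 0.133, d = 0.147.
taxon2–taxon3: 7/30 differ, p = 0.233, d = 0.280.
The smallest distance is between taxon1 and taxon3.

taxon1 and taxon3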